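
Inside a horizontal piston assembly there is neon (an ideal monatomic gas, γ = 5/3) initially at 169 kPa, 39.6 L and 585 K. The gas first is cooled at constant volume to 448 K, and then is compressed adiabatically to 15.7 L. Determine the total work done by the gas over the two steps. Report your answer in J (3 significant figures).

Step 1 (isochoric): W = 0 (constant volume).
After step 1: P = 129.4 kPa (V unchanged).
Step 2 (adiabatic): W = (P₁V₁ − P₂V₂)/(γ−1) = (5125 − 9497)/0.667 = -6557 J.
W_total = 0 − 6557 = -6557 J.

W_total ≈ -6560 J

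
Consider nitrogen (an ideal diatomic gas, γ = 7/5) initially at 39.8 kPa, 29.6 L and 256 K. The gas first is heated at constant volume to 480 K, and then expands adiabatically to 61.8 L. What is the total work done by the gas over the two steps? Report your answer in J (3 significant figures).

W_total ≈ 1410 J

Step 1 (isochoric): W = 0 (constant volume).
After step 1: P = 74.62 kPa (V unchanged).
Step 2 (adiabatic): W = (P₁V₁ − P₂V₂)/(γ−1) = (2209 − 1645)/0.4 = 1409 J.
W_total = 0 + 1409 = 1409 J.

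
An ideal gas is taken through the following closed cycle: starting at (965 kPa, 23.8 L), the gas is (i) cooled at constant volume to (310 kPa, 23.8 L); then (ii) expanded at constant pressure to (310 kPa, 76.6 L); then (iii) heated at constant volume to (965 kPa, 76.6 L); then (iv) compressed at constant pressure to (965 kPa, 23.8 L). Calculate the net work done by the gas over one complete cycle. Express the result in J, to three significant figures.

Constant-volume legs do no work.
W(ii) = (310)(76.6 − 23.8) = 16368 J; W(iv) = (965)(23.8 − 76.6) = -50952 J.
W_net = 16368 − 50952 = -34584 J (the counter-clockwise enclosed area).

W_net ≈ -34600 J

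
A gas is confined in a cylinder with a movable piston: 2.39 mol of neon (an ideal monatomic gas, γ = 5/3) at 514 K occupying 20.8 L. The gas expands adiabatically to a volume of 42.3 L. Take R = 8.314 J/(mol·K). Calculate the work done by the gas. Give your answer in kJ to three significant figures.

Adiabatic: TV^(γ−1) = const with γ = 5/3.
T₂ = T₁ (V₁/V₂)^(γ−1) = 514 × (20.8/42.3)^0.667 = 514 × 0.623 = 320.2 K.
W_by = nCᵥ(T₁ − T₂) = (2.39)(12.47)(514 − 320.2) = 5776 J.

W ≈ 5.78 kJ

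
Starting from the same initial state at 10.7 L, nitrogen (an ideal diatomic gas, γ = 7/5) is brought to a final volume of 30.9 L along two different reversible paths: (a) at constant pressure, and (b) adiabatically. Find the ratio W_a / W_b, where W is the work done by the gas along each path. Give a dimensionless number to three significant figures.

W_a / W_b ≈ 2.18

Path (a) isobaric: W = P₁(V₂ − V₁) → W_a/(P₁V₁) = 1.888.
Path (b) adiabatic: W = P₁V₁(1 − (V₁/V₂)^(γ−1))/(γ−1) → W_b/(P₁V₁) = 0.8643.
W_a / W_b = 1.888 / 0.8643 = 2.184.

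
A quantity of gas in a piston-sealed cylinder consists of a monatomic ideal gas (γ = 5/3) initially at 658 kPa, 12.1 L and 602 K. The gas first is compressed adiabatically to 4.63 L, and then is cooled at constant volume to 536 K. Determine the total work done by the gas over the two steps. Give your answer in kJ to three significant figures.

W_total ≈ -10.7 kJ

Step 1 (adiabatic): W = (P₁V₁ − P₂V₂)/(γ−1) = (7962 − 15106)/0.667 = -10716 J.
Step 2 (isochoric): W = 0 (constant volume).
W_total = -10716 + 0 = -10716 J.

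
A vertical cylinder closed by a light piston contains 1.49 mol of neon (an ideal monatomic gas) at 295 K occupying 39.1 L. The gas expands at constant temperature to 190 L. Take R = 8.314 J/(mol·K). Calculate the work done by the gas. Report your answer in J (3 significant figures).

W ≈ 5780 J

Isothermal: W = nRT ln(V₂/V₁).
W = (1.49)(8.314)(295) × ln(190/39.1)
  = 3654 × 1.581
W_by_gas = 5777 J.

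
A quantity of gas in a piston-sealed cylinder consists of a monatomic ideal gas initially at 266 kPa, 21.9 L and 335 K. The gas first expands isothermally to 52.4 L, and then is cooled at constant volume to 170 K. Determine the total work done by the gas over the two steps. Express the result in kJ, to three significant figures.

Step 1 (isothermal): W = P₁V₁ ln(V₂/V₁) = (5825) ln(52.4/21.9) = 5082 J.
Step 2 (isochoric): W = 0 (constant volume).
W_total = 5082 + 0 = 5082 J.

W_total ≈ 5.08 kJ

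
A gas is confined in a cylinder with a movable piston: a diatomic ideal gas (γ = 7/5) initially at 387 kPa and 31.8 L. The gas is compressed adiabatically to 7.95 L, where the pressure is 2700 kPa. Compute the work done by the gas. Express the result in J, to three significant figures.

W ≈ -22900 J

Adiabatic: W = (P₁V₁ − P₂V₂)/(γ − 1) with γ = 7/5.
P₁V₁ = 12307 J, P₂V₂ = 21465 J.
W = (12307 − 21465) / 0.4 = -22896 J.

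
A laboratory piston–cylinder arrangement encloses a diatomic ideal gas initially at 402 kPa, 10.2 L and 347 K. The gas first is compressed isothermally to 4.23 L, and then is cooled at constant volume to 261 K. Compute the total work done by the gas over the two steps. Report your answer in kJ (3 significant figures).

Step 1 (isothermal): W = P₁V₁ ln(V₂/V₁) = (4100) ln(4.23/10.2) = -3609 J.
Step 2 (isochoric): W = 0 (constant volume).
W_total = -3609 + 0 = -3609 J.

W_total ≈ -3.61 kJ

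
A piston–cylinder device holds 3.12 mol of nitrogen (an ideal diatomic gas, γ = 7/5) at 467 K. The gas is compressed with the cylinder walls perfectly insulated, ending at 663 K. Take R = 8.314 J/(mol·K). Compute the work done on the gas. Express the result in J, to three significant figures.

W ≈ 12700 J

Adiabatic ⇒ Q = 0, so W_by = −ΔU = nCᵥ(T₁ − T₂).
Cᵥ = 5R/2 = 20.79 J/(mol·K).
W = (3.12)(20.79)(467 − 663) = -12710 J.
Work on gas = −W_by = 12710 J.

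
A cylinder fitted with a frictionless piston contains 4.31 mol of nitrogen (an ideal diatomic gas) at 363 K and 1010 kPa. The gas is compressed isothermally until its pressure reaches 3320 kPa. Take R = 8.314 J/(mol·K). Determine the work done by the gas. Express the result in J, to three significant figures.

W ≈ -15500 J

Isothermal process: W = nRT ln(V₂/V₁) = nRT ln(P₁/P₂).
W = (4.31)(8.314)(363) × ln(1010/3320)
  = 13008 × ln(0.3042) = 13008 × -1.19
W_by_gas = -15479 J.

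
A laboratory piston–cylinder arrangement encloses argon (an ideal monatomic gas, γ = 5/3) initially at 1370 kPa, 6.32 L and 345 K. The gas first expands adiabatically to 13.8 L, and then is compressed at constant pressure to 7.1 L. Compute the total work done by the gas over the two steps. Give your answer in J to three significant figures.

W_total ≈ 2770 J

Step 1 (adiabatic): W = (P₁V₁ − P₂V₂)/(γ−1) = (8658 − 5144)/0.667 = 5271 J.
After step 1: P = 372.8 kPa, V = 13.8 L, T = 205 K.
Step 2 (isobaric): W = PΔV = (372.8 kPa)(7.1 − 13.8 L) = -2498 J.
W_total = 5271 − 2498 = 2773 J.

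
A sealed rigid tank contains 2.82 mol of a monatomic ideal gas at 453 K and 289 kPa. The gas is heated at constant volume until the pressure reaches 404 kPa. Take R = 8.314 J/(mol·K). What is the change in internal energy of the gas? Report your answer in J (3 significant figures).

ΔU ≈ 6340 J

Constant volume ⇒ W = 0, so Q = ΔU = nCᵥΔT with Cᵥ = 3R/2 = 12.47 J/(mol·K).
At constant V, T₂/T₁ = P₂/P₁ ⇒ ΔT = T₁(P₂/P₁ − 1) = 453·(404/289 − 1) = 180.3 K.
ΔU = (2.82)(12.47)(180.3) = 6339 J.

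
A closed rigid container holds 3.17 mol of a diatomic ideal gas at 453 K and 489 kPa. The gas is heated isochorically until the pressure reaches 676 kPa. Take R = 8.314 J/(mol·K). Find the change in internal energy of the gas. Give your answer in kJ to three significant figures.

Constant volume ⇒ W = 0, so Q = ΔU = nCᵥΔT with Cᵥ = 5R/2 = 20.79 J/(mol·K).
At constant V, T₂/T₁ = P₂/P₁ ⇒ ΔT = T₁(P₂/P₁ − 1) = 453·(676/489 − 1) = 173.2 K.
ΔU = (3.17)(20.79)(173.2) = 11414 J.

ΔU ≈ 11.4 kJ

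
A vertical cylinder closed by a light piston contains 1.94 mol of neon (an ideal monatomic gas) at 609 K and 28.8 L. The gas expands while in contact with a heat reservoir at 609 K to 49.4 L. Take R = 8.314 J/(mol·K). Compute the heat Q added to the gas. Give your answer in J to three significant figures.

Isothermal ⇒ ΔU = 0, so Q = W = nRT ln(V₂/V₁).
Q = (1.94)(8.314)(609) ln(49.4/28.8) = 9823 × 0.5396 = 5300 J.

Q ≈ 5300 J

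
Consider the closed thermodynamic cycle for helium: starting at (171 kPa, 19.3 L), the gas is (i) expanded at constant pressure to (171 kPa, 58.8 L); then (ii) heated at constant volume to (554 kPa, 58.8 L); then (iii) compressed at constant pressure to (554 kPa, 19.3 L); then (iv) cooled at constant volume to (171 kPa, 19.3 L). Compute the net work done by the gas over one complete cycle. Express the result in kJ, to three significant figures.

Constant-volume legs do no work.
W(i) = (171)(58.8 − 19.3) = 6754 J; W(iii) = (554)(19.3 − 58.8) = -21883 J.
W_net = 6754 − 21883 = -15128 J (the counter-clockwise enclosed area).

W_net ≈ -15.1 kJ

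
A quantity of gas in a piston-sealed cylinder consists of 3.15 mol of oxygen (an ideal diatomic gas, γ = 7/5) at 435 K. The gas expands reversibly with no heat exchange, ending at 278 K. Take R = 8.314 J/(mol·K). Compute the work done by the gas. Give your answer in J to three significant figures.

W ≈ 10300 J

Adiabatic ⇒ Q = 0, so W_by = −ΔU = nCᵥ(T₁ − T₂).
Cᵥ = 5R/2 = 20.79 J/(mol·K).
W = (3.15)(20.79)(435 − 278) = 10279 J.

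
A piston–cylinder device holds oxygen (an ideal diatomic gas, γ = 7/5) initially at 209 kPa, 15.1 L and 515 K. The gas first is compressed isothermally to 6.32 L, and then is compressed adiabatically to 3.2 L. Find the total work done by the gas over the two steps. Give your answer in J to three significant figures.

Step 1 (isothermal): W = P₁V₁ ln(V₂/V₁) = (3156) ln(6.32/15.1) = -2749 J.
After step 1: P = 499.4 kPa, V = 6.32 L, T = 515 K.
Step 2 (adiabatic): W = (P₁V₁ − P₂V₂)/(γ−1) = (3156 − 4143)/0.4 = -2469 J.
W_total = -2749 − 2469 = -5217 J.

W_total ≈ -5220 J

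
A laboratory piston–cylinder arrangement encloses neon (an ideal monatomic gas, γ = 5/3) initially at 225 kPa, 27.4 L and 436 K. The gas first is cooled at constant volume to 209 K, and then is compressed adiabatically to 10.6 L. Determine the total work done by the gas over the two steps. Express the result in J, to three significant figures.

Step 1 (isochoric): W = 0 (constant volume).
After step 1: P = 107.9 kPa (V unchanged).
Step 2 (adiabatic): W = (P₁V₁ − P₂V₂)/(γ−1) = (2955 − 5566)/0.667 = -3916 J.
W_total = 0 − 3916 = -3916 J.

W_total ≈ -3920 J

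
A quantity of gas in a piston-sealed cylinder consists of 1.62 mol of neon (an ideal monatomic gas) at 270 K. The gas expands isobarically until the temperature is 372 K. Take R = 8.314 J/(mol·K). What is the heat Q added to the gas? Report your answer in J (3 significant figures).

Isobaric: W = nRΔT = (1.62)(8.314)(102) = 1374 J.
ΔU = nCᵥΔT with Cᵥ = 3R/2: ΔU = (1.62)(12.47)(102) = 2061 J.
Q = ΔU + W = 2061 + 1374 = 3435 J.

Q ≈ 3430 J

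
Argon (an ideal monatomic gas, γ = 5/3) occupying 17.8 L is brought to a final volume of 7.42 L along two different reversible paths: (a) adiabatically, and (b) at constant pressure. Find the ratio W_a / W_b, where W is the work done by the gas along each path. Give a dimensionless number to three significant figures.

Path (a) adiabatic: W = P₁V₁(1 − (V₁/V₂)^(γ−1))/(γ−1) → W_a/(P₁V₁) = -1.188.
Path (b) isobaric: W = P₁(V₂ − V₁) → W_b/(P₁V₁) = -0.5831.
W_a / W_b = -1.188 / -0.5831 = 2.037.

W_a / W_b ≈ 2.04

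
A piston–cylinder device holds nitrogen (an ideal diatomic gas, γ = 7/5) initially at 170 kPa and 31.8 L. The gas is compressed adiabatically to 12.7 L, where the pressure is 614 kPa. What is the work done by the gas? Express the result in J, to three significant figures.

W ≈ -5980 J

Adiabatic: W = (P₁V₁ − P₂V₂)/(γ − 1) with γ = 7/5.
P₁V₁ = 5406 J, P₂V₂ = 7798 J.
W = (5406 − 7798) / 0.4 = -5979 J.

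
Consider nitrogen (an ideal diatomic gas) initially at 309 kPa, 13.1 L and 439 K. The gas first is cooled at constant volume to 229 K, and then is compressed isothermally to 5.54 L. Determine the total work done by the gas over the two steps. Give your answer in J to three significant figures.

W_total ≈ -1820 J

Step 1 (isochoric): W = 0 (constant volume).
After step 1: P = 161.2 kPa (V unchanged).
Step 2 (isothermal): W = P₁V₁ ln(V₂/V₁) = (2112) ln(5.54/13.1) = -1817 J.
W_total = 0 − 1817 = -1817 J.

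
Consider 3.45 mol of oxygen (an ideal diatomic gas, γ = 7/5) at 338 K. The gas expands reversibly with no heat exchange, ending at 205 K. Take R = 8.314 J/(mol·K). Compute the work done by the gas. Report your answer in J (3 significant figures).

W ≈ 9540 J

Adiabatic ⇒ Q = 0, so W_by = −ΔU = nCᵥ(T₁ − T₂).
Cᵥ = 5R/2 = 20.79 J/(mol·K).
W = (3.45)(20.79)(338 − 205) = 9537 J.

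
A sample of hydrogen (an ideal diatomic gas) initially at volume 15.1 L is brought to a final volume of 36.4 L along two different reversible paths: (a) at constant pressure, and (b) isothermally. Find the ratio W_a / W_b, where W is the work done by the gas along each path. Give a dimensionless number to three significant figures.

W_a / W_b ≈ 1.60

Path (a) isobaric: W = P₁(V₂ − V₁) → W_a/(P₁V₁) = 1.411.
Path (b) isothermal: W = P₁V₁ ln(V₂/V₁) → W_b/(P₁V₁) = 0.8799.
W_a / W_b = 1.411 / 0.8799 = 1.603.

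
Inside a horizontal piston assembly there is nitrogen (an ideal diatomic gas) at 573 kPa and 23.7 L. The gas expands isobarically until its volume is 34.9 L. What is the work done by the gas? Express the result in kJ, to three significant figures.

Isobaric: W = P ΔV.
W = (573 kPa)(34.9 − 23.7 L) = (573)(11.2) = 6418 J.

W ≈ 6.42 kJ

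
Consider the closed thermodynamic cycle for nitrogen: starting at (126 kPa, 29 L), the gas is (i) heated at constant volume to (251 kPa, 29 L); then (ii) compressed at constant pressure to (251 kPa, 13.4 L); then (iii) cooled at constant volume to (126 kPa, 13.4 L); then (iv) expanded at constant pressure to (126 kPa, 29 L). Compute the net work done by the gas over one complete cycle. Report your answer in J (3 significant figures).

Constant-volume legs do no work.
W(ii) = (251)(13.4 − 29) = -3916 J; W(iv) = (126)(29 − 13.4) = 1966 J.
W_net = -3916 + 1966 = -1950 J (the counter-clockwise enclosed area).

W_net ≈ -1950 J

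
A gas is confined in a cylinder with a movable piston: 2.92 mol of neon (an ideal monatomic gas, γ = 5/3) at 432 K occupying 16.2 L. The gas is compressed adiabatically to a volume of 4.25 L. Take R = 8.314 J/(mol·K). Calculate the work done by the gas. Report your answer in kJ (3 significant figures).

Adiabatic: TV^(γ−1) = const with γ = 5/3.
T₂ = T₁ (V₁/V₂)^(γ−1) = 432 × (16.2/4.25)^0.667 = 432 × 2.44 = 1054 K.
W_by = nCᵥ(T₁ − T₂) = (2.92)(12.47)(432 − 1054) = -22656 J.

W ≈ -22.7 kJ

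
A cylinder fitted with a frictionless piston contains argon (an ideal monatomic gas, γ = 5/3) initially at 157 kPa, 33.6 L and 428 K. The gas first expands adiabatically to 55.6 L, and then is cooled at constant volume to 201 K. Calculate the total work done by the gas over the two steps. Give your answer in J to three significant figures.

W_total ≈ 2260 J

Step 1 (adiabatic): W = (P₁V₁ − P₂V₂)/(γ−1) = (5275 − 3771)/0.667 = 2257 J.
Step 2 (isochoric): W = 0 (constant volume).
W_total = 2257 + 0 = 2257 J.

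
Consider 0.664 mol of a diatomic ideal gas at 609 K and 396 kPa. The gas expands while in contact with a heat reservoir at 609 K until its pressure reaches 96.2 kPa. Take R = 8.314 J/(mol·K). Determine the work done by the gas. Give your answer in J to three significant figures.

Isothermal process: W = nRT ln(V₂/V₁) = nRT ln(P₁/P₂).
W = (0.664)(8.314)(609) × ln(396/96.2)
  = 3362 × ln(4.116) = 3362 × 1.415
W_by_gas = 4757 J.

W ≈ 4760 J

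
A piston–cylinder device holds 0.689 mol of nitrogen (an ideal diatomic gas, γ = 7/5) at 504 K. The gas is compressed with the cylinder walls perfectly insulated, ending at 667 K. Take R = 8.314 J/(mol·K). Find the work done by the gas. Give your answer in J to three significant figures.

Adiabatic ⇒ Q = 0, so W_by = −ΔU = nCᵥ(T₁ − T₂).
Cᵥ = 5R/2 = 20.79 J/(mol·K).
W = (0.689)(20.79)(504 − 667) = -2334 J.

W ≈ -2330 J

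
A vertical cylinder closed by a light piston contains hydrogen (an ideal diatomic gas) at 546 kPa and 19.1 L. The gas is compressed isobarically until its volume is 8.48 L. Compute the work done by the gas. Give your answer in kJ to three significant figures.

Isobaric: W = P ΔV.
W = (546 kPa)(8.48 − 19.1 L) = (546)(-10.62) = -5799 J.

W ≈ -5.80 kJ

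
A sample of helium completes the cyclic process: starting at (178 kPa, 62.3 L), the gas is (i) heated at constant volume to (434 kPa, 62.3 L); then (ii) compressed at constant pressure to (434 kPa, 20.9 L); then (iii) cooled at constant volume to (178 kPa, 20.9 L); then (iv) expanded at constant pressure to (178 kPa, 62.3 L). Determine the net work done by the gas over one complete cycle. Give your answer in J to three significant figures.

Constant-volume legs do no work.
W(ii) = (434)(20.9 − 62.3) = -17968 J; W(iv) = (178)(62.3 − 20.9) = 7369 J.
W_net = -17968 + 7369 = -10598 J (the counter-clockwise enclosed area).

W_net ≈ -10600 J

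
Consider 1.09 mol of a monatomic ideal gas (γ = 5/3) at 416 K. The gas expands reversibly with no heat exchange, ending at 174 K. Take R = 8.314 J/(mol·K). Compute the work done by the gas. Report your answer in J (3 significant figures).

W ≈ 3290 J

Adiabatic ⇒ Q = 0, so W_by = −ΔU = nCᵥ(T₁ − T₂).
Cᵥ = 3R/2 = 12.47 J/(mol·K).
W = (1.09)(12.47)(416 − 174) = 3290 J.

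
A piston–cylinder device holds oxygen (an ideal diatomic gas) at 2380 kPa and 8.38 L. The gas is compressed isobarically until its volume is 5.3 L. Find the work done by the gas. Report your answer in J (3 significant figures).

W ≈ -7330 J

Isobaric: W = P ΔV.
W = (2380 kPa)(5.3 − 8.38 L) = (2380)(-3.08) = -7330 J.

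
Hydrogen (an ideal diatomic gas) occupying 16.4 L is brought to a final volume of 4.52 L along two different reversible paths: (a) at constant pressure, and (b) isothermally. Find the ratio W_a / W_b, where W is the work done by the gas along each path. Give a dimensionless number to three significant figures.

W_a / W_b ≈ 0.562

Path (a) isobaric: W = P₁(V₂ − V₁) → W_a/(P₁V₁) = -0.7244.
Path (b) isothermal: W = P₁V₁ ln(V₂/V₁) → W_b/(P₁V₁) = -1.289.
W_a / W_b = -0.7244 / -1.289 = 0.5621.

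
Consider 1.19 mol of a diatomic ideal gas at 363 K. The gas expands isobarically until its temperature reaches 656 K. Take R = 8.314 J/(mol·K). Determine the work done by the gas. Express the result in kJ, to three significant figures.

W ≈ 2.90 kJ

Isobaric: W = P ΔV = nR ΔT.
W = (1.19)(8.314)(656 − 363) = 2899 J.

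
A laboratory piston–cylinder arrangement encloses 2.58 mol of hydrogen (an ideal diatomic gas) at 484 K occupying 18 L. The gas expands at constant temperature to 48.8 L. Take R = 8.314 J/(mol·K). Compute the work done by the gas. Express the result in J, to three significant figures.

Isothermal: W = nRT ln(V₂/V₁).
W = (2.58)(8.314)(484) × ln(48.8/18)
  = 10382 × 0.9974
W_by_gas = 10354 J.

W ≈ 10400 J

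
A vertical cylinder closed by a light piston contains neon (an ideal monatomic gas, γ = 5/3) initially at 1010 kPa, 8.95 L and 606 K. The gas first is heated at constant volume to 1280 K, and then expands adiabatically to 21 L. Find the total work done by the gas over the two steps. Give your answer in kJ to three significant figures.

W_total ≈ 12.4 kJ

Step 1 (isochoric): W = 0 (constant volume).
After step 1: P = 2133 kPa (V unchanged).
Step 2 (adiabatic): W = (P₁V₁ − P₂V₂)/(γ−1) = (19093 − 10813)/0.667 = 12420 J.
W_total = 0 + 12420 = 12420 J.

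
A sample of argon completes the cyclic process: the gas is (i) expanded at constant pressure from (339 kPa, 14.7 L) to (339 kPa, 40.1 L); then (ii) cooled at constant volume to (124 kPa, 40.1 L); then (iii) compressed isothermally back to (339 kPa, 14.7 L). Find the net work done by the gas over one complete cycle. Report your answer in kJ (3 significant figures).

W_net ≈ 3.62 kJ

Leg (i): W = PΔV = (339)(40.1 − 14.7) = 8611 J.
Leg (ii): W = 0.
Leg (iii): W = PᵢVᵢ ln(V_f/Vᵢ) = (4972) ln(14.7/40.1) = -4990 J.
W_net = 8611 − 4990 = 3621 J.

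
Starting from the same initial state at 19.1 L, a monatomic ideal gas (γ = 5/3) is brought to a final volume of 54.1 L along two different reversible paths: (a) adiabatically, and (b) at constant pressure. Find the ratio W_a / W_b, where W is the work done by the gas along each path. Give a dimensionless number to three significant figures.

Path (a) adiabatic: W = P₁V₁(1 − (V₁/V₂)^(γ−1))/(γ−1) → W_a/(P₁V₁) = 0.7507.
Path (b) isobaric: W = P₁(V₂ − V₁) → W_b/(P₁V₁) = 1.832.
W_a / W_b = 0.7507 / 1.832 = 0.4097.

W_a / W_b ≈ 0.410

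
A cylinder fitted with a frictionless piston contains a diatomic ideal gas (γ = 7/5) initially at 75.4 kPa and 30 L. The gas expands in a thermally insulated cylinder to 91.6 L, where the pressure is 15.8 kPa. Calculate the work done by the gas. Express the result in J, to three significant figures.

W ≈ 2040 J

Adiabatic: W = (P₁V₁ − P₂V₂)/(γ − 1) with γ = 7/5.
P₁V₁ = 2262 J, P₂V₂ = 1447 J.
W = (2262 − 1447) / 0.4 = 2037 J.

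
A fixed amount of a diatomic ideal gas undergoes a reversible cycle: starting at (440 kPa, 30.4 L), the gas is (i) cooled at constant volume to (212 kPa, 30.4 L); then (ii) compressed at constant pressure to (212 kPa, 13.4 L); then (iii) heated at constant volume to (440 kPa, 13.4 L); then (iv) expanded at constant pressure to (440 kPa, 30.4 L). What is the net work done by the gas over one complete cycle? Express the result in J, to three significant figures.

Constant-volume legs do no work.
W(ii) = (212)(13.4 − 30.4) = -3604 J; W(iv) = (440)(30.4 − 13.4) = 7480 J.
W_net = -3604 + 7480 = 3876 J (the clockwise enclosed area).

W_net ≈ 3880 J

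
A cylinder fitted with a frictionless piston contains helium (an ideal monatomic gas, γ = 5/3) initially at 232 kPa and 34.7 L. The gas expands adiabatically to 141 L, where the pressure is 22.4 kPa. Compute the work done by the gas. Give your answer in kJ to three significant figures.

Adiabatic: W = (P₁V₁ − P₂V₂)/(γ − 1) with γ = 5/3.
P₁V₁ = 8050 J, P₂V₂ = 3158 J.
W = (8050 − 3158) / 0.6667 = 7338 J.

W ≈ 7.34 kJ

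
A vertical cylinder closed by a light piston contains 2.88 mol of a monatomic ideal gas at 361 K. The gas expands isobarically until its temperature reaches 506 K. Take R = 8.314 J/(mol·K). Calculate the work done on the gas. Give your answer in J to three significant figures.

W ≈ -3470 J

Isobaric: W = P ΔV = nR ΔT.
W = (2.88)(8.314)(506 − 361) = 3472 J.
Work on gas = −W_by = -3472 J.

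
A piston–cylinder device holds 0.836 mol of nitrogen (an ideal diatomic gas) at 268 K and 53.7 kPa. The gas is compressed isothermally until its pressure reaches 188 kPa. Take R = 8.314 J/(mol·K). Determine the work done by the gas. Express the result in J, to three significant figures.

Isothermal process: W = nRT ln(V₂/V₁) = nRT ln(P₁/P₂).
W = (0.836)(8.314)(268) × ln(53.7/188)
  = 1863 × ln(0.2856) = 1863 × -1.253
W_by_gas = -2334 J.

W ≈ -2330 J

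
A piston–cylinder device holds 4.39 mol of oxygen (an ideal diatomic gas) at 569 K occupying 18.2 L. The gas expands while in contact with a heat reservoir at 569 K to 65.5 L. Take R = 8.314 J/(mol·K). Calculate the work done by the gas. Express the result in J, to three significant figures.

Isothermal: W = nRT ln(V₂/V₁).
W = (4.39)(8.314)(569) × ln(65.5/18.2)
  = 20768 × 1.281
W_by_gas = 26596 J.

W ≈ 26600 J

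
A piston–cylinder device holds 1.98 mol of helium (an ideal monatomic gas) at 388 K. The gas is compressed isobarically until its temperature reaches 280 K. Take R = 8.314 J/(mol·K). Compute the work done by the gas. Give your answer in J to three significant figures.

W ≈ -1780 J

Isobaric: W = P ΔV = nR ΔT.
W = (1.98)(8.314)(280 − 388) = -1778 J.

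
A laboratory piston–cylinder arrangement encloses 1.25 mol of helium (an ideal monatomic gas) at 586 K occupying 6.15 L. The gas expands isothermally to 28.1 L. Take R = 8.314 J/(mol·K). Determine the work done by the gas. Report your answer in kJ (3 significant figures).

Isothermal: W = nRT ln(V₂/V₁).
W = (1.25)(8.314)(586) × ln(28.1/6.15)
  = 6090 × 1.519
W_by_gas = 9253 J.

W ≈ 9.25 kJ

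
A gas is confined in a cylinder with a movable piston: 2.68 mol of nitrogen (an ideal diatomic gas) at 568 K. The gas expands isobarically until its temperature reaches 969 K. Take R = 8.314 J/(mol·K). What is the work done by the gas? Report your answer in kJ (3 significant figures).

W ≈ 8.93 kJ

Isobaric: W = P ΔV = nR ΔT.
W = (2.68)(8.314)(969 − 568) = 8935 J.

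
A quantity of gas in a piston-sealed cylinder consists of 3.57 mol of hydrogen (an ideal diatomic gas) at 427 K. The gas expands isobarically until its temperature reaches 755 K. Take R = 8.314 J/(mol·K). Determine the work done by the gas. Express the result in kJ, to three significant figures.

W ≈ 9.74 kJ

Isobaric: W = P ΔV = nR ΔT.
W = (3.57)(8.314)(755 − 427) = 9735 J.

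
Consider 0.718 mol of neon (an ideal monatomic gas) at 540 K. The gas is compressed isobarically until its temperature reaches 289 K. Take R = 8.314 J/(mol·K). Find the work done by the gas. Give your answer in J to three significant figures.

W ≈ -1500 J

Isobaric: W = P ΔV = nR ΔT.
W = (0.718)(8.314)(289 − 540) = -1498 J.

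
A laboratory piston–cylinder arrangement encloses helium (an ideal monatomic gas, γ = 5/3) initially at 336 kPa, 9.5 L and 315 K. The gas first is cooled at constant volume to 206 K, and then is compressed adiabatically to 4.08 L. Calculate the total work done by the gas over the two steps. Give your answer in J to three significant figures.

Step 1 (isochoric): W = 0 (constant volume).
After step 1: P = 219.7 kPa (V unchanged).
Step 2 (adiabatic): W = (P₁V₁ − P₂V₂)/(γ−1) = (2087 − 3667)/0.667 = -2370 J.
W_total = 0 − 2370 = -2370 J.

W_total ≈ -2370 J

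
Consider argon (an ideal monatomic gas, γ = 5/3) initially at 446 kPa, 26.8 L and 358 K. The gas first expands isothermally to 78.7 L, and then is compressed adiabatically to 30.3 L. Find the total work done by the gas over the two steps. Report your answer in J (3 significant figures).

Step 1 (isothermal): W = P₁V₁ ln(V₂/V₁) = (11953) ln(78.7/26.8) = 12876 J.
After step 1: P = 151.9 kPa, V = 78.7 L, T = 358 K.
Step 2 (adiabatic): W = (P₁V₁ − P₂V₂)/(γ−1) = (11953 − 22585)/0.667 = -15949 J.
W_total = 12876 − 15949 = -3073 J.

W_total ≈ -3070 J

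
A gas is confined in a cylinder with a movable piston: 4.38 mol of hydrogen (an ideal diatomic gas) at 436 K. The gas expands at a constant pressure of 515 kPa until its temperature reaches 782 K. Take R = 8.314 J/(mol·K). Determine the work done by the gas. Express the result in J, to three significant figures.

W ≈ 12600 J

Isobaric: W = P ΔV = nR ΔT.
W = (4.38)(8.314)(782 − 436) = 12600 J.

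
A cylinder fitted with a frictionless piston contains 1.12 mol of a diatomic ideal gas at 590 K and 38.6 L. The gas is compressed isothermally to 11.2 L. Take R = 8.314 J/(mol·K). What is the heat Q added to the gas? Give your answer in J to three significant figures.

Q ≈ -6800 J

Isothermal ⇒ ΔU = 0, so Q = W = nRT ln(V₂/V₁).
Q = (1.12)(8.314)(590) ln(11.2/38.6) = 5494 × -1.237 = -6798 J.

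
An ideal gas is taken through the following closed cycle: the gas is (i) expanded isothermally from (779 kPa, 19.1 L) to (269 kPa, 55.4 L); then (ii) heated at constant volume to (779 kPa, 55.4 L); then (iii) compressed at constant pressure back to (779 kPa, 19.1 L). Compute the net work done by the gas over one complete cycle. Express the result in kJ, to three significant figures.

W_net ≈ -12.4 kJ

Leg (i): W = PᵢVᵢ ln(V_f/Vᵢ) = (14879) ln(55.4/19.1) = 15844 J.
Leg (ii): W = 0.
Leg (iii): W = PΔV = (779)(19.1 − 55.4) = -28278 J.
W_net = 15844 − 28278 = -12433 J.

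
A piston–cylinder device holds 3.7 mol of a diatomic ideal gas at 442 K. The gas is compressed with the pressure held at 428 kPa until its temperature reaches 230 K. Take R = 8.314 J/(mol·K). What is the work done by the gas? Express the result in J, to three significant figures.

W ≈ -6520 J

Isobaric: W = P ΔV = nR ΔT.
W = (3.7)(8.314)(230 − 442) = -6522 J.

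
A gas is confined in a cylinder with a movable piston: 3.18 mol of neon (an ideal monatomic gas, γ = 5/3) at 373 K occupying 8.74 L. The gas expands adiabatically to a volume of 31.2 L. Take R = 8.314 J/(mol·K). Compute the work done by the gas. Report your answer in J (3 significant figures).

Adiabatic: TV^(γ−1) = const with γ = 5/3.
T₂ = T₁ (V₁/V₂)^(γ−1) = 373 × (8.74/31.2)^0.667 = 373 × 0.4281 = 159.7 K.
W_by = nCᵥ(T₁ − T₂) = (3.18)(12.47)(373 − 159.7) = 8459 J.

W ≈ 8460 J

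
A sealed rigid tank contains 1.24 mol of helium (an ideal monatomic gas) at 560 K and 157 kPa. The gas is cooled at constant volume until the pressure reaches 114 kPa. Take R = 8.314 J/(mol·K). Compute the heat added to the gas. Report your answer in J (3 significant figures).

Constant volume ⇒ W = 0, so Q = ΔU = nCᵥΔT with Cᵥ = 3R/2 = 12.47 J/(mol·K).
At constant V, T₂/T₁ = P₂/P₁ ⇒ ΔT = T₁(P₂/P₁ − 1) = 560·(114/157 − 1) = -153.4 K.
ΔU = (1.24)(12.47)(-153.4) = -2372 J.

Q ≈ -2370 J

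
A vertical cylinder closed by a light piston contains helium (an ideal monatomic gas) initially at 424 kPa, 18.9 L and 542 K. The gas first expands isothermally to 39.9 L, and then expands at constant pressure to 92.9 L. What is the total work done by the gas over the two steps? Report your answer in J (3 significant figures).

W_total ≈ 16600 J

Step 1 (isothermal): W = P₁V₁ ln(V₂/V₁) = (8014) ln(39.9/18.9) = 5988 J.
After step 1: P = 200.8 kPa, V = 39.9 L, T = 542 K.
Step 2 (isobaric): W = PΔV = (200.8 kPa)(92.9 − 39.9 L) = 10645 J.
W_total = 5988 + 10645 = 16633 J.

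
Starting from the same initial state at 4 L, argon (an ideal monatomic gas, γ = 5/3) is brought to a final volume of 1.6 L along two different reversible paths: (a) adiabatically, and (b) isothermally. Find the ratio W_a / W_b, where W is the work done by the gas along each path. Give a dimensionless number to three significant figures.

W_a / W_b ≈ 1.38

Path (a) adiabatic: W = P₁V₁(1 − (V₁/V₂)^(γ−1))/(γ−1) → W_a/(P₁V₁) = -1.263.
Path (b) isothermal: W = P₁V₁ ln(V₂/V₁) → W_b/(P₁V₁) = -0.9163.
W_a / W_b = -1.263 / -0.9163 = 1.378.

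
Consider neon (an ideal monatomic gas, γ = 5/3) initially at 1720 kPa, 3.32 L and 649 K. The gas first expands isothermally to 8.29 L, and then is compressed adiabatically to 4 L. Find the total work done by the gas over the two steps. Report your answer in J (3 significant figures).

W_total ≈ -133 J

Step 1 (isothermal): W = P₁V₁ ln(V₂/V₁) = (5710) ln(8.29/3.32) = 5226 J.
After step 1: P = 688.8 kPa, V = 8.29 L, T = 649 K.
Step 2 (adiabatic): W = (P₁V₁ − P₂V₂)/(γ−1) = (5710 − 9282)/0.667 = -5358 J.
W_total = 5226 − 5358 = -132.6 J.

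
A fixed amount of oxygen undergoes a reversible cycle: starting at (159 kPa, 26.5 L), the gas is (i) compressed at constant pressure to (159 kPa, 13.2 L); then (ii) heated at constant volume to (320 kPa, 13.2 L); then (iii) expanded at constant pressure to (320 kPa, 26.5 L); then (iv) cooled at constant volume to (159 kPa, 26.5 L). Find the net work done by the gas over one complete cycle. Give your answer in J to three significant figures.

Constant-volume legs do no work.
W(i) = (159)(13.2 − 26.5) = -2115 J; W(iii) = (320)(26.5 − 13.2) = 4256 J.
W_net = -2115 + 4256 = 2141 J (the clockwise enclosed area).

W_net ≈ 2140 J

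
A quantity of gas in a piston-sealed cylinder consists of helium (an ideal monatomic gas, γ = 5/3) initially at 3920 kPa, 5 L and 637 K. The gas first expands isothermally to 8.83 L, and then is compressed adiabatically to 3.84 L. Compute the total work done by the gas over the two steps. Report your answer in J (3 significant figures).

Step 1 (isothermal): W = P₁V₁ ln(V₂/V₁) = (19600) ln(8.83/5) = 11147 J.
After step 1: P = 2220 kPa, V = 8.83 L, T = 637 K.
Step 2 (adiabatic): W = (P₁V₁ − P₂V₂)/(γ−1) = (19600 − 34146)/0.667 = -21819 J.
W_total = 11147 − 21819 = -10672 J.

W_total ≈ -10700 J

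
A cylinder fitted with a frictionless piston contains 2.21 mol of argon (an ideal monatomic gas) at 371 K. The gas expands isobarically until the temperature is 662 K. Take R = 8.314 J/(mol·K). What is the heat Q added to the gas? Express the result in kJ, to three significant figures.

Isobaric: W = nRΔT = (2.21)(8.314)(291) = 5347 J.
ΔU = nCᵥΔT with Cᵥ = 3R/2: ΔU = (2.21)(12.47)(291) = 8020 J.
Q = ΔU + W = 8020 + 5347 = 13367 J.

Q ≈ 13.4 kJ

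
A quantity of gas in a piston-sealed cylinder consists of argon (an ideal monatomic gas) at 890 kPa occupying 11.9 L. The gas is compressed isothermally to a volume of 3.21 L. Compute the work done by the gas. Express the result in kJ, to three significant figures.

Isothermal: W = nRT ln(V₂/V₁) = P₁V₁ ln(V₂/V₁).
P₁V₁ = (890 kPa)(11.9 L) = 10591 J.
W = 10591 × ln(3.21/11.9) = 10591 × -1.31
W_by_gas = -13877 J.

W ≈ -13.9 kJ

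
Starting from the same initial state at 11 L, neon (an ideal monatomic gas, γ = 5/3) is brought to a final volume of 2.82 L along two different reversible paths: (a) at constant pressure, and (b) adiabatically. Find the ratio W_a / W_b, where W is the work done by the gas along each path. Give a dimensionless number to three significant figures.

W_a / W_b ≈ 0.335

Path (a) isobaric: W = P₁(V₂ − V₁) → W_a/(P₁V₁) = -0.7436.
Path (b) adiabatic: W = P₁V₁(1 − (V₁/V₂)^(γ−1))/(γ−1) → W_b/(P₁V₁) = -2.217.
W_a / W_b = -0.7436 / -2.217 = 0.3354.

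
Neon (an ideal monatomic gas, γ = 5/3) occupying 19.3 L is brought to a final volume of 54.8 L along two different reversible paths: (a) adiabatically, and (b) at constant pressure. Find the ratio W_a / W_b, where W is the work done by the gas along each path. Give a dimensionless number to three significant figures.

Path (a) adiabatic: W = P₁V₁(1 − (V₁/V₂)^(γ−1))/(γ−1) → W_a/(P₁V₁) = 0.7519.
Path (b) isobaric: W = P₁(V₂ − V₁) → W_b/(P₁V₁) = 1.839.
W_a / W_b = 0.7519 / 1.839 = 0.4088.

W_a / W_b ≈ 0.409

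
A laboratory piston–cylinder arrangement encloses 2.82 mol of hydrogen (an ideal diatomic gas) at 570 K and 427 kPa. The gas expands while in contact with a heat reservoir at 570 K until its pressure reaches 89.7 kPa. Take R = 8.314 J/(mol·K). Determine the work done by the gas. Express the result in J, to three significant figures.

Isothermal process: W = nRT ln(V₂/V₁) = nRT ln(P₁/P₂).
W = (2.82)(8.314)(570) × ln(427/89.7)
  = 13364 × ln(4.76) = 13364 × 1.56
W_by_gas = 20852 J.

W ≈ 20900 J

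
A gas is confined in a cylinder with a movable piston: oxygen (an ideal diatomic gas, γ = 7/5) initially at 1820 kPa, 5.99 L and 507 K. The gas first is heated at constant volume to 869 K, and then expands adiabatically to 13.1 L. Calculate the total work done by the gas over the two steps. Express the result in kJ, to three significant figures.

W_total ≈ 12.6 kJ

Step 1 (isochoric): W = 0 (constant volume).
After step 1: P = 3119 kPa (V unchanged).
Step 2 (adiabatic): W = (P₁V₁ − P₂V₂)/(γ−1) = (18686 − 13664)/0.4 = 12555 J.
W_total = 0 + 12555 = 12555 J.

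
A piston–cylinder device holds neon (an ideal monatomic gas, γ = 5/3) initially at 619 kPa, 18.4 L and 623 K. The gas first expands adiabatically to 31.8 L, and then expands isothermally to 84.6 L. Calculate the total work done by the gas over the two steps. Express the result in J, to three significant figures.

W_total ≈ 13000 J

Step 1 (adiabatic): W = (P₁V₁ − P₂V₂)/(γ−1) = (11390 − 7909)/0.667 = 5221 J.
After step 1: P = 248.7 kPa, V = 31.8 L, T = 432.6 K.
Step 2 (isothermal): W = P₁V₁ ln(V₂/V₁) = (7909) ln(84.6/31.8) = 7738 J.
W_total = 5221 + 7738 = 12960 J.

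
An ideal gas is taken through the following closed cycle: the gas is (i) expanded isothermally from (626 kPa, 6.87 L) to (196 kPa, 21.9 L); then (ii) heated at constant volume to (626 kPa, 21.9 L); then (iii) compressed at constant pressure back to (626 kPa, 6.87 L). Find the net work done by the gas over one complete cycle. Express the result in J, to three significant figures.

W_net ≈ -4420 J

Leg (i): W = PᵢVᵢ ln(V_f/Vᵢ) = (4301) ln(21.9/6.87) = 4986 J.
Leg (ii): W = 0.
Leg (iii): W = PΔV = (626)(6.87 − 21.9) = -9409 J.
W_net = 4986 − 9409 = -4423 J.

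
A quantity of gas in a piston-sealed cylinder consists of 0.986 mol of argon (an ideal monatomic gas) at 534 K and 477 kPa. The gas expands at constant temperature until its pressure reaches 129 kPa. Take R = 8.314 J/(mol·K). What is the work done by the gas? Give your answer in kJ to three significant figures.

Isothermal process: W = nRT ln(V₂/V₁) = nRT ln(P₁/P₂).
W = (0.986)(8.314)(534) × ln(477/129)
  = 4378 × ln(3.698) = 4378 × 1.308
W_by_gas = 5725 J.

W ≈ 5.72 kJ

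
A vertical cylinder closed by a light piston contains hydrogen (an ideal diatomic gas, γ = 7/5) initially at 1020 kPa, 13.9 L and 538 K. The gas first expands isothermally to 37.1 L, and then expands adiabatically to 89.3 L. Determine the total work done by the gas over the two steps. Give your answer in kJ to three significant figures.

Step 1 (isothermal): W = P₁V₁ ln(V₂/V₁) = (14178) ln(37.1/13.9) = 13919 J.
After step 1: P = 382.2 kPa, V = 37.1 L, T = 538 K.
Step 2 (adiabatic): W = (P₁V₁ − P₂V₂)/(γ−1) = (14178 − 9978)/0.4 = 10501 J.
W_total = 13919 + 10501 = 24420 J.

W_total ≈ 24.4 kJ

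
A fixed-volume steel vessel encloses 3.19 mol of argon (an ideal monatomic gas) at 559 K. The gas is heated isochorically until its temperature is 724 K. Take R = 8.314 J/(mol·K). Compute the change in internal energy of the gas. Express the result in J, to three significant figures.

Constant volume ⇒ W = 0, so Q = ΔU = nCᵥΔT with Cᵥ = 3R/2 = 12.47 J/(mol·K).
ΔU = (3.19)(12.47)(724 − 559) = 6564 J.

ΔU ≈ 6560 J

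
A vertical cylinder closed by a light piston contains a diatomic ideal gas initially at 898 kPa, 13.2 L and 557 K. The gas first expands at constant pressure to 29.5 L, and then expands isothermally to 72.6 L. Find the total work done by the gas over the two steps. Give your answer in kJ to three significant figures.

W_total ≈ 38.5 kJ

Step 1 (isobaric): W = PΔV = (898 kPa)(29.5 − 13.2 L) = 14637 J.
After step 1: P = 898 kPa, V = 29.5 L, T = 1245 K.
Step 2 (isothermal): W = P₁V₁ ln(V₂/V₁) = (26491) ln(72.6/29.5) = 23857 J.
W_total = 14637 + 23857 = 38495 J.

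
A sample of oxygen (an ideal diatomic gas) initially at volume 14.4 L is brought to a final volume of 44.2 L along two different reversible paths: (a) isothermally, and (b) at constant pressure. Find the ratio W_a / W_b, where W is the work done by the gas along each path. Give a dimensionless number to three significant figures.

Path (a) isothermal: W = P₁V₁ ln(V₂/V₁) → W_a/(P₁V₁) = 1.121.
Path (b) isobaric: W = P₁(V₂ − V₁) → W_b/(P₁V₁) = 2.069.
W_a / W_b = 1.121 / 2.069 = 0.5419.

W_a / W_b ≈ 0.542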